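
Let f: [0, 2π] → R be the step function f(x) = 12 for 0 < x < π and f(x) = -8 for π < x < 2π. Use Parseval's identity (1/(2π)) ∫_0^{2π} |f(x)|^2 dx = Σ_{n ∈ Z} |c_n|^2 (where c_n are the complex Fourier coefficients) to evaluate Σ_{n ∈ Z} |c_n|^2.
Σ |c_n|^2 = 104

Parseval equates the L^2 energy of f (normalised by 1/(2π)) with the ℓ^2 sum of its Fourier coefficients: (1/(2π)) ∫_0^{2π} |f|^2 = Σ |c_n|^2.
Compute the left side: (1/(2π)) [∫_0^π 12^2 dx + ∫_π^{2π} (-8)^2 dx] = (1/(2π)) · (144π + 64π) = (144 + 64)/2 = 104.
So Σ_{n ∈ Z} |c_n|^2 = 104.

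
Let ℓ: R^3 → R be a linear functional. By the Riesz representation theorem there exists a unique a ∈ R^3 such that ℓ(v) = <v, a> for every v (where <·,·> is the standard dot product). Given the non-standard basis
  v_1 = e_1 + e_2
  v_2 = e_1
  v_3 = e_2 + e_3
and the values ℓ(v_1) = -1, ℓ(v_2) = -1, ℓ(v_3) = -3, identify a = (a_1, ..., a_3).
a = (-1, 0, -3)

Write a = (a_1, ..., a_3) in the standard basis. For each basis vector v_i, ℓ(v_i) = <v_i, a> is a linear equation in the a_j's. Collect the n equations into a matrix system V a = ℓ, where row i of V is v_i (expressed in the standard basis). Since V is invertible (lower-triangular with 1s on the diagonal, up to permutation), solve by back-substitution:
  V =
[[1, 1, 0],
 [1, 0, 0],
 [0, 1, 1]]
  V a = (-1, -1, -3)
Solving gives a = (-1, 0, -3).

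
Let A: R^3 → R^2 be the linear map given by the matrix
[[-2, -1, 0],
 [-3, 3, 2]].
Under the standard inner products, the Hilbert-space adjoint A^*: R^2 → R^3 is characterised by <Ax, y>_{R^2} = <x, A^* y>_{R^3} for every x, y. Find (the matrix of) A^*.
A^* = A^T =
[[-2, -3],
 [-1, 3],
 [0, 2]]

For real matrices with standard dot products, the defining identity <Ax, y> = <x, A^* y> gives (Ax)^T y = x^T (A^*) y, i.e. x^T A^T y = x^T (A^*) y. Since this holds for all x, y, we must have A^* = A^T. Therefore
A^* =
[[-2, -3],
 [-1, 3],
 [0, 2]].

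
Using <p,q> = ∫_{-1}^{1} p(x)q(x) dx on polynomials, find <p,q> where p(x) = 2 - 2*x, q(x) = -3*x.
<p,q> = 4

Expand the product: p(x)·q(x) = 6*x^2 - 6*x.
∫_{-1}^{1} of each monomial x^k gives [2/(k+1) if k even, 0 if k odd]. Integrating term-by-term (or equivalently evaluating the antiderivative F(x) = 2*x^3 - 3*x^2 at the endpoints):
  F(1) − F(−1) = -1 − (-5) = 4.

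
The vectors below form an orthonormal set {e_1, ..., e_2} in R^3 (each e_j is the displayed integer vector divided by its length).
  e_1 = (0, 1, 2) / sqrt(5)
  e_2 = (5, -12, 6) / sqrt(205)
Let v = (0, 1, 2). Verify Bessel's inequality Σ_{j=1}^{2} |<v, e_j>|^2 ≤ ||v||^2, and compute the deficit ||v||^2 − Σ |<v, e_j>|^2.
Σ |<v, e_j>|^2 = 5; ||v||^2 = 5; deficit = 0

Write each e_j = u_j / sqrt(<u_j, u_j>) where u_j is the displayed integer vector. Then <v, e_j> = <v, u_j> / sqrt(<u_j, u_j>), so |<v, e_j>|^2 = <v, u_j>^2 / <u_j, u_j>.
Coefficients: <v, e_1> = 5/sqrt(5), <v, e_2> = 0/sqrt(205).
Square and sum: Σ |<v, e_j>|^2 = 5.
Compute ||v||^2 = v·v = 5.
Deficit = 5 − 5 = 0 ≥ 0, confirming Bessel's inequality. (The deficit equals ||v − Σ <v,e_j> e_j||^2, the squared distance from v to span{e_j}.)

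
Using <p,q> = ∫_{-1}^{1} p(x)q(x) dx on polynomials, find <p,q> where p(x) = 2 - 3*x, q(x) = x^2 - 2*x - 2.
<p,q> = -8/3

Expand the product: p(x)·q(x) = -3*x^3 + 8*x^2 + 2*x - 4.
∫_{-1}^{1} of each monomial x^k gives [2/(k+1) if k even, 0 if k odd]. Integrating term-by-term (or equivalently evaluating the antiderivative F(x) = -3*x^4/4 + 8*x^3/3 + x^2 - 4*x at the endpoints):
  F(1) − F(−1) = -13/12 − (19/12) = -8/3.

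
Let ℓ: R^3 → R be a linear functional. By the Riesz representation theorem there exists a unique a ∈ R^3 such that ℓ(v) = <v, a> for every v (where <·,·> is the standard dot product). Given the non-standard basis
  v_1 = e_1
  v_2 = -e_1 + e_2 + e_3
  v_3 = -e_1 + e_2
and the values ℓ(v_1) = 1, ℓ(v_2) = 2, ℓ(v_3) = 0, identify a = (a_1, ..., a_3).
a = (1, 1, 2)

Write a = (a_1, ..., a_3) in the standard basis. For each basis vector v_i, ℓ(v_i) = <v_i, a> is a linear equation in the a_j's. Collect the n equations into a matrix system V a = ℓ, where row i of V is v_i (expressed in the standard basis). Since V is invertible (lower-triangular with 1s on the diagonal, up to permutation), solve by back-substitution:
  V =
[[1, 0, 0],
 [-1, 1, 1],
 [-1, 1, 0]]
  V a = (1, 2, 0)
Solving gives a = (1, 1, 2).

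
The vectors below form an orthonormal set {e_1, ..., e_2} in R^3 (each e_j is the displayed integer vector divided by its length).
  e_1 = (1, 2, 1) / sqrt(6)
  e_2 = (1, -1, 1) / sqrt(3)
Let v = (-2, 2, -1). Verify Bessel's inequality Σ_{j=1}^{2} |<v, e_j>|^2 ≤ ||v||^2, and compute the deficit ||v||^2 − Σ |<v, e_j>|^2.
Σ |<v, e_j>|^2 = 17/2; ||v||^2 = 9; deficit = 1/2

Write each e_j = u_j / sqrt(<u_j, u_j>) where u_j is the displayed integer vector. Then <v, e_j> = <v, u_j> / sqrt(<u_j, u_j>), so |<v, e_j>|^2 = <v, u_j>^2 / <u_j, u_j>.
Coefficients: <v, e_1> = 1/sqrt(6), <v, e_2> = -5/sqrt(3).
Square and sum: Σ |<v, e_j>|^2 = 17/2.
Compute ||v||^2 = v·v = 9.
Deficit = 9 − 17/2 = 1/2 ≥ 0, confirming Bessel's inequality. (The deficit equals ||v − Σ <v,e_j> e_j||^2, the squared distance from v to span{e_j}.)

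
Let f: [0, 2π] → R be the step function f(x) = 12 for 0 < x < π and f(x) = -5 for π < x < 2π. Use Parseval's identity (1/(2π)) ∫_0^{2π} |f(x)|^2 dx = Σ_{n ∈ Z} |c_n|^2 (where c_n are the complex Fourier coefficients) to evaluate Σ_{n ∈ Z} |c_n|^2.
Σ |c_n|^2 = 169/2

Parseval equates the L^2 energy of f (normalised by 1/(2π)) with the ℓ^2 sum of its Fourier coefficients: (1/(2π)) ∫_0^{2π} |f|^2 = Σ |c_n|^2.
Compute the left side: (1/(2π)) [∫_0^π 12^2 dx + ∫_π^{2π} (-5)^2 dx] = (1/(2π)) · (144π + 25π) = (144 + 25)/2 = 169/2.
So Σ_{n ∈ Z} |c_n|^2 = 169/2.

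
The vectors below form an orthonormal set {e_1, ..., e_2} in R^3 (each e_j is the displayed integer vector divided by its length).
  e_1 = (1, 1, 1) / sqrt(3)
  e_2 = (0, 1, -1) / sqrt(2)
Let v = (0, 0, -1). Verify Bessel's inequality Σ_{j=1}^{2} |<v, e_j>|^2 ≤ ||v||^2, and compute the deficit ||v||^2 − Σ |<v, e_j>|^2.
Σ |<v, e_j>|^2 = 5/6; ||v||^2 = 1; deficit = 1/6

Write each e_j = u_j / sqrt(<u_j, u_j>) where u_j is the displayed integer vector. Then <v, e_j> = <v, u_j> / sqrt(<u_j, u_j>), so |<v, e_j>|^2 = <v, u_j>^2 / <u_j, u_j>.
Coefficients: <v, e_1> = -1/sqrt(3), <v, e_2> = 1/sqrt(2).
Square and sum: Σ |<v, e_j>|^2 = 5/6.
Compute ||v||^2 = v·v = 1.
Deficit = 1 − 5/6 = 1/6 ≥ 0, confirming Bessel's inequality. (The deficit equals ||v − Σ <v,e_j> e_j||^2, the squared distance from v to span{e_j}.)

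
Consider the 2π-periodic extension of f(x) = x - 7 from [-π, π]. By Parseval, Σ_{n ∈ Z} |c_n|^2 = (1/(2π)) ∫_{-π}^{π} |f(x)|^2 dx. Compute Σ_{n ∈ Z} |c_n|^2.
Σ |c_n|^2 = π^2/3 + 49

Expand and integrate term by term over [-π, π]:
  ∫ (x)^2 dx = 1·(2π^3/3); ∫ 2·1·(-7)·x dx = 0 (odd integrand); ∫ (-7)^2 dx = 49·2π.
So (1/(2π)) ∫_{-π}^{π} (x - 7)^2 dx = 1π^2/3 + 49 = π^2/3 + 49.
Parseval ⇒ Σ |c_n|^2 = π^2/3 + 49.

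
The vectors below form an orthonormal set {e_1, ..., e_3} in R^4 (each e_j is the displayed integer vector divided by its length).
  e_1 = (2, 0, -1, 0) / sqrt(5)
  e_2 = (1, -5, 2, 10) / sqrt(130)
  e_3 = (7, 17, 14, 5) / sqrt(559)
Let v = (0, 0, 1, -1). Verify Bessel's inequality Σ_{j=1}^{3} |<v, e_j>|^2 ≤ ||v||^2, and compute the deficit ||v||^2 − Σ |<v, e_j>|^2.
Σ |<v, e_j>|^2 = 36/43; ||v||^2 = 2; deficit = 50/43

Write each e_j = u_j / sqrt(<u_j, u_j>) where u_j is the displayed integer vector. Then <v, e_j> = <v, u_j> / sqrt(<u_j, u_j>), so |<v, e_j>|^2 = <v, u_j>^2 / <u_j, u_j>.
Coefficients: <v, e_1> = -1/sqrt(5), <v, e_2> = -8/sqrt(130), <v, e_3> = 9/sqrt(559).
Square and sum: Σ |<v, e_j>|^2 = 36/43.
Compute ||v||^2 = v·v = 2.
Deficit = 2 − 36/43 = 50/43 ≥ 0, confirming Bessel's inequality. (The deficit equals ||v − Σ <v,e_j> e_j||^2, the squared distance from v to span{e_j}.)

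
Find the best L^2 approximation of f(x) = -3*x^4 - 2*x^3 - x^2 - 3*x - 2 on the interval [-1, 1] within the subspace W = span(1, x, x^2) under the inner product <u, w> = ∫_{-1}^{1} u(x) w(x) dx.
g(x) = -25*x^2/7 - 21*x/5 - 61/35

The best approximation g ∈ W is the orthogonal projection of f onto W. Writing g = a_0 + a_1 x + a_2 x^2, the coefficients solve the normal equations G · a = b where
  G_{ij} = <φ_i, φ_j> and b_i = <f, φ_i>, with φ_0 = 1, φ_1 = x, φ_2 = x^2.
G =
  [2, 0, 2/3]
  [0, 2/3, 0]
  [2/3, 0, 2/5],
b = (-88/15, -14/5, -272/105).
Solving gives a_0 = -61/35, a_1 = -21/5, a_2 = -25/7, so
  g(x) = -25*x^2/7 - 21*x/5 - 61/35.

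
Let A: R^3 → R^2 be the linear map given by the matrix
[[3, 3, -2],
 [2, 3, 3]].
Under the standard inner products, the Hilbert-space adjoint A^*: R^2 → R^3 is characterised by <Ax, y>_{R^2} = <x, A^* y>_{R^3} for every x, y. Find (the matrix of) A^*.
A^* = A^T =
[[3, 2],
 [3, 3],
 [-2, 3]]

For real matrices with standard dot products, the defining identity <Ax, y> = <x, A^* y> gives (Ax)^T y = x^T (A^*) y, i.e. x^T A^T y = x^T (A^*) y. Since this holds for all x, y, we must have A^* = A^T. Therefore
A^* =
[[3, 2],
 [3, 3],
 [-2, 3]].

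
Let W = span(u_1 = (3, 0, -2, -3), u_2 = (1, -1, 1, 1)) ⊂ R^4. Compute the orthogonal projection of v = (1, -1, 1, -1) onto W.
proj_W(v) = (4/3, -13/21, 1/7, -2/21)

Set up U = [u_1 | ... | u_2] ∈ R^(4×2). The projector onto W = col(U) is P = U (U^T U)^(-1) U^T.
Compute U^T U =
  [22, -2]
  [-2, 4],
and U^T v = (4, 2).
Solve U^T U · c = U^T v for the coefficients: c = (5/21, 13/21). The projection is proj_W(v) = U c.
Check: (v - proj_W(v)) · u_1 = 0  (should be 0).
Check: (v - proj_W(v)) · u_2 = 0  (should be 0).
Result: proj_W(v) = (4/3, -13/21, 1/7, -2/21).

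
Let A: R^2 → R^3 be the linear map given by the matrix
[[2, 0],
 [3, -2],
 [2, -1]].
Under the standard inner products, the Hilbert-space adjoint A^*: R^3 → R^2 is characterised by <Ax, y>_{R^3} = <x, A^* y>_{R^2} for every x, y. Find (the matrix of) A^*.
A^* = A^T =
[[2, 3, 2],
 [0, -2, -1]]

For real matrices with standard dot products, the defining identity <Ax, y> = <x, A^* y> gives (Ax)^T y = x^T (A^*) y, i.e. x^T A^T y = x^T (A^*) y. Since this holds for all x, y, we must have A^* = A^T. Therefore
A^* =
[[2, 3, 2],
 [0, -2, -1]].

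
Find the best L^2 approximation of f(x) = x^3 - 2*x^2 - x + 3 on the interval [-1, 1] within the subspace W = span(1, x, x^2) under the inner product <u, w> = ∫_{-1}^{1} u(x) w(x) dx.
g(x) = -2*x^2 - 2*x/5 + 3

The best approximation g ∈ W is the orthogonal projection of f onto W. Writing g = a_0 + a_1 x + a_2 x^2, the coefficients solve the normal equations G · a = b where
  G_{ij} = <φ_i, φ_j> and b_i = <f, φ_i>, with φ_0 = 1, φ_1 = x, φ_2 = x^2.
G =
  [2, 0, 2/3]
  [0, 2/3, 0]
  [2/3, 0, 2/5],
b = (14/3, -4/15, 6/5).
Solving gives a_0 = 3, a_1 = -2/5, a_2 = -2, so
  g(x) = -2*x^2 - 2*x/5 + 3.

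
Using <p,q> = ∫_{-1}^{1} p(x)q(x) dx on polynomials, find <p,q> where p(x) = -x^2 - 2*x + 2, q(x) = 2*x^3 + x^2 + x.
<p,q> = -2

Expand the product: p(x)·q(x) = -2*x^5 - 5*x^4 + x^3 + 2*x.
∫_{-1}^{1} of each monomial x^k gives [2/(k+1) if k even, 0 if k odd]. Integrating term-by-term (or equivalently evaluating the antiderivative F(x) = -x^6/3 - x^5 + x^4/4 + x^2 at the endpoints):
  F(1) − F(−1) = -1/12 − (23/12) = -2.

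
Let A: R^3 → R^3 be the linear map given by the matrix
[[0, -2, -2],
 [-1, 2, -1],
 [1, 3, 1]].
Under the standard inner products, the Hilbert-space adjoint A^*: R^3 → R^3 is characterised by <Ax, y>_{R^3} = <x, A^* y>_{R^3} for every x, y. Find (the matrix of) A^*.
A^* = A^T =
[[0, -1, 1],
 [-2, 2, 3],
 [-2, -1, 1]]

For real matrices with standard dot products, the defining identity <Ax, y> = <x, A^* y> gives (Ax)^T y = x^T (A^*) y, i.e. x^T A^T y = x^T (A^*) y. Since this holds for all x, y, we must have A^* = A^T. Therefore
A^* =
[[0, -1, 1],
 [-2, 2, 3],
 [-2, -1, 1]].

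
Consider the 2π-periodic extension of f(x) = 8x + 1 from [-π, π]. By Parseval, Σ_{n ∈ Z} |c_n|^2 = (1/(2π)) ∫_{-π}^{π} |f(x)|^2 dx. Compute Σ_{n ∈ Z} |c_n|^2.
Σ |c_n|^2 = 64π^2/3 + 1

Expand and integrate term by term over [-π, π]:
  ∫ (8x)^2 dx = 64·(2π^3/3); ∫ 2·8·(1)·x dx = 0 (odd integrand); ∫ 1^2 dx = 1·2π.
So (1/(2π)) ∫_{-π}^{π} (8x + 1)^2 dx = 64π^2/3 + 1 = 64π^2/3 + 1.
Parseval ⇒ Σ |c_n|^2 = 64π^2/3 + 1.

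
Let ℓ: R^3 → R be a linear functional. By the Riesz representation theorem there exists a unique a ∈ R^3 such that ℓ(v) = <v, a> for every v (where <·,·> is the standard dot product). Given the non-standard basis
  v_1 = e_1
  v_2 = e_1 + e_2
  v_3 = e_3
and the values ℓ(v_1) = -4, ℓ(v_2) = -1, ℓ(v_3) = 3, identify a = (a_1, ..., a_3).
a = (-4, 3, 3)

Write a = (a_1, ..., a_3) in the standard basis. For each basis vector v_i, ℓ(v_i) = <v_i, a> is a linear equation in the a_j's. Collect the n equations into a matrix system V a = ℓ, where row i of V is v_i (expressed in the standard basis). Since V is invertible (lower-triangular with 1s on the diagonal, up to permutation), solve by back-substitution:
  V =
[[1, 0, 0],
 [1, 1, 0],
 [0, 0, 1]]
  V a = (-4, -1, 3)
Solving gives a = (-4, 3, 3).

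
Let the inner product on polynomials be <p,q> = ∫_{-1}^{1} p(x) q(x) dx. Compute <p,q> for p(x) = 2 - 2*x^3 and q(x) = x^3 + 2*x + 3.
<p,q> = 344/35

Expand the product: p(x)·q(x) = -2*x^6 - 4*x^4 - 4*x^3 + 4*x + 6.
∫_{-1}^{1} of each monomial x^k gives [2/(k+1) if k even, 0 if k odd]. Integrating term-by-term (or equivalently evaluating the antiderivative F(x) = -2*x^7/7 - 4*x^5/5 - x^4 + 2*x^2 + 6*x at the endpoints):
  F(1) − F(−1) = 207/35 − (-137/35) = 344/35.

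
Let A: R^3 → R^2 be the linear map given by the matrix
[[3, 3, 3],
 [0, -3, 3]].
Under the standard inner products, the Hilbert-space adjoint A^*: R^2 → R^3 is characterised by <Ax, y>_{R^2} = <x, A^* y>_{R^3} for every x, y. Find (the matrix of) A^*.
A^* = A^T =
[[3, 0],
 [3, -3],
 [3, 3]]

For real matrices with standard dot products, the defining identity <Ax, y> = <x, A^* y> gives (Ax)^T y = x^T (A^*) y, i.e. x^T A^T y = x^T (A^*) y. Since this holds for all x, y, we must have A^* = A^T. Therefore
A^* =
[[3, 0],
 [3, -3],
 [3, 3]].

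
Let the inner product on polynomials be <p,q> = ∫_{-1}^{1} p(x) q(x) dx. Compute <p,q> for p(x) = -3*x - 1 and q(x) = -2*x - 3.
<p,q> = 10

Expand the product: p(x)·q(x) = 6*x^2 + 11*x + 3.
∫_{-1}^{1} of each monomial x^k gives [2/(k+1) if k even, 0 if k odd]. Integrating term-by-term (or equivalently evaluating the antiderivative F(x) = 2*x^3 + 11*x^2/2 + 3*x at the endpoints):
  F(1) − F(−1) = 21/2 − (1/2) = 10.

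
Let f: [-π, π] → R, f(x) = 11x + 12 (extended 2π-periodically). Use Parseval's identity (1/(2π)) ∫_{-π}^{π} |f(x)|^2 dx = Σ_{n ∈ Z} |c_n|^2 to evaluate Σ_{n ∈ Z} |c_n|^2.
Σ |c_n|^2 = 121π^2/3 + 144

Expand and integrate term by term over [-π, π]:
  ∫ (11x)^2 dx = 121·(2π^3/3); ∫ 2·11·(12)·x dx = 0 (odd integrand); ∫ 12^2 dx = 144·2π.
So (1/(2π)) ∫_{-π}^{π} (11x + 12)^2 dx = 121π^2/3 + 144 = 121π^2/3 + 144.
Parseval ⇒ Σ |c_n|^2 = 121π^2/3 + 144.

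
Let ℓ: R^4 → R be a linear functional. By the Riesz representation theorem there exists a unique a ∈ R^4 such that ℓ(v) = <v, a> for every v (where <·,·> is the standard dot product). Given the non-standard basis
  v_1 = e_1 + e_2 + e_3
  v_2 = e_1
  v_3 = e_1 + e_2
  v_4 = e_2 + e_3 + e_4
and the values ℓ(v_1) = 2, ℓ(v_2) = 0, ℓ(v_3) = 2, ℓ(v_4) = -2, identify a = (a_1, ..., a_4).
a = (0, 2, 0, -4)

Write a = (a_1, ..., a_4) in the standard basis. For each basis vector v_i, ℓ(v_i) = <v_i, a> is a linear equation in the a_j's. Collect the n equations into a matrix system V a = ℓ, where row i of V is v_i (expressed in the standard basis). Since V is invertible (lower-triangular with 1s on the diagonal, up to permutation), solve by back-substitution:
  V =
[[1, 1, 1, 0],
 [1, 0, 0, 0],
 [1, 1, 0, 0],
 [0, 1, 1, 1]]
  V a = (2, 0, 2, -2)
Solving gives a = (0, 2, 0, -4).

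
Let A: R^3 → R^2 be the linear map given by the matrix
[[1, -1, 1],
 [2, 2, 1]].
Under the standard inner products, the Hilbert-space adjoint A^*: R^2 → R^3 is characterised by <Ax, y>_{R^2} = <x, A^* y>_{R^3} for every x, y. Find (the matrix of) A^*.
A^* = A^T =
[[1, 2],
 [-1, 2],
 [1, 1]]

For real matrices with standard dot products, the defining identity <Ax, y> = <x, A^* y> gives (Ax)^T y = x^T (A^*) y, i.e. x^T A^T y = x^T (A^*) y. Since this holds for all x, y, we must have A^* = A^T. Therefore
A^* =
[[1, 2],
 [-1, 2],
 [1, 1]].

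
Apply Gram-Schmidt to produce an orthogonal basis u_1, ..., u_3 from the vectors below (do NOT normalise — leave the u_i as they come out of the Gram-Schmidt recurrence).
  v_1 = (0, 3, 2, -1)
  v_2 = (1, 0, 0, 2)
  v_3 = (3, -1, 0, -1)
Orthogonal basis:
  u_1 = (0, 3, 2, -1)
  u_2 = (1, 3/7, 2/7, 13/7)
  u_3 = (94/33, -7/11, 8/33, -47/33)

Apply the Gram-Schmidt recurrence
  u_1 = v_1
  u_i = v_i − Σ_{j<i} ((v_i · u_j) / (u_j · u_j)) · u_j.

Step by step this gives:
  u_1 = (0, 3, 2, -1)
  u_2 = (1, 3/7, 2/7, 13/7)
  u_3 = (94/33, -7/11, 8/33, -47/33)

Orthogonality check:
  u_2 · u_1 = 0 (should be 0)
  u_3 · u_1 = 0 (should be 0)
  u_3 · u_2 = 0 (should be 0)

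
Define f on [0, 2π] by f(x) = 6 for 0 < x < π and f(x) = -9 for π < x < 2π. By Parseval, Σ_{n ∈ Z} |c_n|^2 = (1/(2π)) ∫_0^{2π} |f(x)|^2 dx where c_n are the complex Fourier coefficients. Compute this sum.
Σ |c_n|^2 = 117/2

Parseval equates the L^2 energy of f (normalised by 1/(2π)) with the ℓ^2 sum of its Fourier coefficients: (1/(2π)) ∫_0^{2π} |f|^2 = Σ |c_n|^2.
Compute the left side: (1/(2π)) [∫_0^π 6^2 dx + ∫_π^{2π} (-9)^2 dx] = (1/(2π)) · (36π + 81π) = (36 + 81)/2 = 117/2.
So Σ_{n ∈ Z} |c_n|^2 = 117/2.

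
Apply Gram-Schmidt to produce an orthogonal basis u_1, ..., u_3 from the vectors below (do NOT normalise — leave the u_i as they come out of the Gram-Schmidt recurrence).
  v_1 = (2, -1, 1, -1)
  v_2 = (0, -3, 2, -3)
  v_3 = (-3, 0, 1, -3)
Orthogonal basis:
  u_1 = (2, -1, 1, -1)
  u_2 = (-16/7, -13/7, 6/7, -13/7)
  u_3 = (-1/15, 49/30, 2/5, -41/30)

Apply the Gram-Schmidt recurrence
  u_1 = v_1
  u_i = v_i − Σ_{j<i} ((v_i · u_j) / (u_j · u_j)) · u_j.

Step by step this gives:
  u_1 = (2, -1, 1, -1)
  u_2 = (-16/7, -13/7, 6/7, -13/7)
  u_3 = (-1/15, 49/30, 2/5, -41/30)

Orthogonality check:
  u_2 · u_1 = 0 (should be 0)
  u_3 · u_1 = 0 (should be 0)
  u_3 · u_2 = 0 (should be 0)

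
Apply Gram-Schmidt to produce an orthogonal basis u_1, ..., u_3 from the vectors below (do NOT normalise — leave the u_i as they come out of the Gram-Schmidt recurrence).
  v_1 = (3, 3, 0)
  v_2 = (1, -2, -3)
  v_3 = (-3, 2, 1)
Orthogonal basis:
  u_1 = (3, 3, 0)
  u_2 = (3/2, -3/2, -3)
  u_3 = (-4/3, 4/3, -4/3)

Apply the Gram-Schmidt recurrence
  u_1 = v_1
  u_i = v_i − Σ_{j<i} ((v_i · u_j) / (u_j · u_j)) · u_j.

Step by step this gives:
  u_1 = (3, 3, 0)
  u_2 = (3/2, -3/2, -3)
  u_3 = (-4/3, 4/3, -4/3)

Orthogonality check:
  u_2 · u_1 = 0 (should be 0)
  u_3 · u_1 = 0 (should be 0)
  u_3 · u_2 = 0 (should be 0)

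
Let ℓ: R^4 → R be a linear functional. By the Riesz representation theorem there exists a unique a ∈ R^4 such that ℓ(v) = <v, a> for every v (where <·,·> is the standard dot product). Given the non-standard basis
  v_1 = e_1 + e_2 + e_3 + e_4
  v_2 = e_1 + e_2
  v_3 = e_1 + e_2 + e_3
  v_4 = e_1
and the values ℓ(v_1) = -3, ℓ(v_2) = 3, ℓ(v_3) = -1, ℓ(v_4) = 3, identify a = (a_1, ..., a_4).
a = (3, 0, -4, -2)

Write a = (a_1, ..., a_4) in the standard basis. For each basis vector v_i, ℓ(v_i) = <v_i, a> is a linear equation in the a_j's. Collect the n equations into a matrix system V a = ℓ, where row i of V is v_i (expressed in the standard basis). Since V is invertible (lower-triangular with 1s on the diagonal, up to permutation), solve by back-substitution:
  V =
[[1, 1, 1, 1],
 [1, 1, 0, 0],
 [1, 1, 1, 0],
 [1, 0, 0, 0]]
  V a = (-3, 3, -1, 3)
Solving gives a = (3, 0, -4, -2).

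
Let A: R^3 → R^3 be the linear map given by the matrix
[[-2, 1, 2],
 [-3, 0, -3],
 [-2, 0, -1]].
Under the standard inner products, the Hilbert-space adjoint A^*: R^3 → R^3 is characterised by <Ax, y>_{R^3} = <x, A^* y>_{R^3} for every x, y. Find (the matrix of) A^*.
A^* = A^T =
[[-2, -3, -2],
 [1, 0, 0],
 [2, -3, -1]]

For real matrices with standard dot products, the defining identity <Ax, y> = <x, A^* y> gives (Ax)^T y = x^T (A^*) y, i.e. x^T A^T y = x^T (A^*) y. Since this holds for all x, y, we must have A^* = A^T. Therefore
A^* =
[[-2, -3, -2],
 [1, 0, 0],
 [2, -3, -1]].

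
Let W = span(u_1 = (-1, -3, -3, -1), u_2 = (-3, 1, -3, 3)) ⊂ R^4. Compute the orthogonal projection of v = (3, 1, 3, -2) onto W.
proj_W(v) = (343/131, 74/131, 456/131, -230/131)

Set up U = [u_1 | ... | u_2] ∈ R^(4×2). The projector onto W = col(U) is P = U (U^T U)^(-1) U^T.
Compute U^T U =
  [20, 6]
  [6, 28],
and U^T v = (-13, -23).
Solve U^T U · c = U^T v for the coefficients: c = (-113/262, -191/262). The projection is proj_W(v) = U c.
Check: (v - proj_W(v)) · u_1 = 0  (should be 0).
Check: (v - proj_W(v)) · u_2 = 0  (should be 0).
Result: proj_W(v) = (343/131, 74/131, 456/131, -230/131).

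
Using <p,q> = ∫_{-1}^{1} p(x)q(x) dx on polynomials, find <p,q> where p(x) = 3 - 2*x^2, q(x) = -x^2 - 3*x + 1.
<p,q> = 52/15

Expand the product: p(x)·q(x) = 2*x^4 + 6*x^3 - 5*x^2 - 9*x + 3.
∫_{-1}^{1} of each monomial x^k gives [2/(k+1) if k even, 0 if k odd]. Integrating term-by-term (or equivalently evaluating the antiderivative F(x) = 2*x^5/5 + 3*x^4/2 - 5*x^3/3 - 9*x^2/2 + 3*x at the endpoints):
  F(1) − F(−1) = -19/15 − (-71/15) = 52/15.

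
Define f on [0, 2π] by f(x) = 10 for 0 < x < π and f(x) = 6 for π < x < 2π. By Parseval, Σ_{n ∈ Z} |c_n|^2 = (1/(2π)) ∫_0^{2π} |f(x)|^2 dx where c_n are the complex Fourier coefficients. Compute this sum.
Σ |c_n|^2 = 68

Parseval equates the L^2 energy of f (normalised by 1/(2π)) with the ℓ^2 sum of its Fourier coefficients: (1/(2π)) ∫_0^{2π} |f|^2 = Σ |c_n|^2.
Compute the left side: (1/(2π)) [∫_0^π 10^2 dx + ∫_π^{2π} 6^2 dx] = (1/(2π)) · (100π + 36π) = (100 + 36)/2 = 68.
So Σ_{n ∈ Z} |c_n|^2 = 68.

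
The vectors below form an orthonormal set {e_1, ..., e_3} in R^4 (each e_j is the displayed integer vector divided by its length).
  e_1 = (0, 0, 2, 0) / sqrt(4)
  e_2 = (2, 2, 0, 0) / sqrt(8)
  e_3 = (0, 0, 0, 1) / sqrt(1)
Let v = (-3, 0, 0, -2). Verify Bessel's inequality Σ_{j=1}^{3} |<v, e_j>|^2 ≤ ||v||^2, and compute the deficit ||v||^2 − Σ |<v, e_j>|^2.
Σ |<v, e_j>|^2 = 17/2; ||v||^2 = 13; deficit = 9/2

Write each e_j = u_j / sqrt(<u_j, u_j>) where u_j is the displayed integer vector. Then <v, e_j> = <v, u_j> / sqrt(<u_j, u_j>), so |<v, e_j>|^2 = <v, u_j>^2 / <u_j, u_j>.
Coefficients: <v, e_1> = 0/sqrt(4), <v, e_2> = -6/sqrt(8), <v, e_3> = -2/sqrt(1).
Square and sum: Σ |<v, e_j>|^2 = 17/2.
Compute ||v||^2 = v·v = 13.
Deficit = 13 − 17/2 = 9/2 ≥ 0, confirming Bessel's inequality. (The deficit equals ||v − Σ <v,e_j> e_j||^2, the squared distance from v to span{e_j}.)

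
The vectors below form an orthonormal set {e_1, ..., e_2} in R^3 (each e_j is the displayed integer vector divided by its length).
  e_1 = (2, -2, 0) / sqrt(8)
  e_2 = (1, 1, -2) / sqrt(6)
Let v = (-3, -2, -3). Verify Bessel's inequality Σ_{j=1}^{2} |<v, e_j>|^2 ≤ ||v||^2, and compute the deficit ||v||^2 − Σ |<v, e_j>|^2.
Σ |<v, e_j>|^2 = 2/3; ||v||^2 = 22; deficit = 64/3

Write each e_j = u_j / sqrt(<u_j, u_j>) where u_j is the displayed integer vector. Then <v, e_j> = <v, u_j> / sqrt(<u_j, u_j>), so |<v, e_j>|^2 = <v, u_j>^2 / <u_j, u_j>.
Coefficients: <v, e_1> = -2/sqrt(8), <v, e_2> = 1/sqrt(6).
Square and sum: Σ |<v, e_j>|^2 = 2/3.
Compute ||v||^2 = v·v = 22.
Deficit = 22 − 2/3 = 64/3 ≥ 0, confirming Bessel's inequality. (The deficit equals ||v − Σ <v,e_j> e_j||^2, the squared distance from v to span{e_j}.)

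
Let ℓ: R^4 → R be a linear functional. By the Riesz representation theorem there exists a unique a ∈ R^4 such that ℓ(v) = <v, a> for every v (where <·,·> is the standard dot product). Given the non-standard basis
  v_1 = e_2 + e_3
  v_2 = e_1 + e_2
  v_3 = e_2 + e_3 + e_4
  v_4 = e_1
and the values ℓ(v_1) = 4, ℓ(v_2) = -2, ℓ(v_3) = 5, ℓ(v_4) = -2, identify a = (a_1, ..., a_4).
a = (-2, 0, 4, 1)

Write a = (a_1, ..., a_4) in the standard basis. For each basis vector v_i, ℓ(v_i) = <v_i, a> is a linear equation in the a_j's. Collect the n equations into a matrix system V a = ℓ, where row i of V is v_i (expressed in the standard basis). Since V is invertible (lower-triangular with 1s on the diagonal, up to permutation), solve by back-substitution:
  V =
[[0, 1, 1, 0],
 [1, 1, 0, 0],
 [0, 1, 1, 1],
 [1, 0, 0, 0]]
  V a = (4, -2, 5, -2)
Solving gives a = (-2, 0, 4, 1).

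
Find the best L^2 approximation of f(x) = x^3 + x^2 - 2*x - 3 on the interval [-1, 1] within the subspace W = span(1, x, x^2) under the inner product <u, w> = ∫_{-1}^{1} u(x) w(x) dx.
g(x) = x^2 - 7*x/5 - 3

The best approximation g ∈ W is the orthogonal projection of f onto W. Writing g = a_0 + a_1 x + a_2 x^2, the coefficients solve the normal equations G · a = b where
  G_{ij} = <φ_i, φ_j> and b_i = <f, φ_i>, with φ_0 = 1, φ_1 = x, φ_2 = x^2.
G =
  [2, 0, 2/3]
  [0, 2/3, 0]
  [2/3, 0, 2/5],
b = (-16/3, -14/15, -8/5).
Solving gives a_0 = -3, a_1 = -7/5, a_2 = 1, so
  g(x) = x^2 - 7*x/5 - 3.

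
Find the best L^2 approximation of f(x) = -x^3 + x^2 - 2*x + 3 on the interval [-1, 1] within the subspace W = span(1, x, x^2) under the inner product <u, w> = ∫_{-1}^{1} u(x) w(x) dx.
g(x) = x^2 - 13*x/5 + 3

The best approximation g ∈ W is the orthogonal projection of f onto W. Writing g = a_0 + a_1 x + a_2 x^2, the coefficients solve the normal equations G · a = b where
  G_{ij} = <φ_i, φ_j> and b_i = <f, φ_i>, with φ_0 = 1, φ_1 = x, φ_2 = x^2.
G =
  [2, 0, 2/3]
  [0, 2/3, 0]
  [2/3, 0, 2/5],
b = (20/3, -26/15, 12/5).
Solving gives a_0 = 3, a_1 = -13/5, a_2 = 1, so
  g(x) = x^2 - 13*x/5 + 3.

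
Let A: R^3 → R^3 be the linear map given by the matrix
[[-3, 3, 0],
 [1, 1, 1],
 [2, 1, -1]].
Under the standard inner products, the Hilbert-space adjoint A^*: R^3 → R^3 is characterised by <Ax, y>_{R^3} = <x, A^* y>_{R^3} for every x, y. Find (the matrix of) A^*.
A^* = A^T =
[[-3, 1, 2],
 [3, 1, 1],
 [0, 1, -1]]

For real matrices with standard dot products, the defining identity <Ax, y> = <x, A^* y> gives (Ax)^T y = x^T (A^*) y, i.e. x^T A^T y = x^T (A^*) y. Since this holds for all x, y, we must have A^* = A^T. Therefore
A^* =
[[-3, 1, 2],
 [3, 1, 1],
 [0, 1, -1]].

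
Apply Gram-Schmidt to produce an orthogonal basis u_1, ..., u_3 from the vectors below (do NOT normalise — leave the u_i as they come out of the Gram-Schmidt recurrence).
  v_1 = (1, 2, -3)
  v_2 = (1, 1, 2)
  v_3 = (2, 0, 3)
Orthogonal basis:
  u_1 = (1, 2, -3)
  u_2 = (17/14, 10/7, 19/14)
  u_3 = (77/75, -11/15, -11/75)

Apply the Gram-Schmidt recurrence
  u_1 = v_1
  u_i = v_i − Σ_{j<i} ((v_i · u_j) / (u_j · u_j)) · u_j.

Step by step this gives:
  u_1 = (1, 2, -3)
  u_2 = (17/14, 10/7, 19/14)
  u_3 = (77/75, -11/15, -11/75)

Orthogonality check:
  u_2 · u_1 = 0 (should be 0)
  u_3 · u_1 = 0 (should be 0)
  u_3 · u_2 = 0 (should be 0)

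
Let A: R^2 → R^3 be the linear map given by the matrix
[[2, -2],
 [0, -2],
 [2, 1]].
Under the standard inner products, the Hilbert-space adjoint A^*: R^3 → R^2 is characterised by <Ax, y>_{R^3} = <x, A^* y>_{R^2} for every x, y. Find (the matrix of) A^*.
A^* = A^T =
[[2, 0, 2],
 [-2, -2, 1]]

For real matrices with standard dot products, the defining identity <Ax, y> = <x, A^* y> gives (Ax)^T y = x^T (A^*) y, i.e. x^T A^T y = x^T (A^*) y. Since this holds for all x, y, we must have A^* = A^T. Therefore
A^* =
[[2, 0, 2],
 [-2, -2, 1]].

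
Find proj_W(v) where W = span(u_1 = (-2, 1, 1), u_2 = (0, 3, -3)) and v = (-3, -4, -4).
proj_W(v) = (2/3, -1/3, -1/3)

Set up U = [u_1 | ... | u_2] ∈ R^(3×2). The projector onto W = col(U) is P = U (U^T U)^(-1) U^T.
Compute U^T U =
  [6, 0]
  [0, 18],
and U^T v = (-2, 0).
Solve U^T U · c = U^T v for the coefficients: c = (-1/3, 0). The projection is proj_W(v) = U c.
Check: (v - proj_W(v)) · u_1 = 0  (should be 0).
Check: (v - proj_W(v)) · u_2 = 0  (should be 0).
Result: proj_W(v) = (2/3, -1/3, -1/3).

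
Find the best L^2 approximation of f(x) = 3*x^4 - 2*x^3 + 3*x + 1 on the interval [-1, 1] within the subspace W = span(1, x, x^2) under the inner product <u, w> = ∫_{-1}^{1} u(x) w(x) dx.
g(x) = 18*x^2/7 + 9*x/5 + 26/35

The best approximation g ∈ W is the orthogonal projection of f onto W. Writing g = a_0 + a_1 x + a_2 x^2, the coefficients solve the normal equations G · a = b where
  G_{ij} = <φ_i, φ_j> and b_i = <f, φ_i>, with φ_0 = 1, φ_1 = x, φ_2 = x^2.
G =
  [2, 0, 2/3]
  [0, 2/3, 0]
  [2/3, 0, 2/5],
b = (16/5, 6/5, 32/21).
Solving gives a_0 = 26/35, a_1 = 9/5, a_2 = 18/7, so
  g(x) = 18*x^2/7 + 9*x/5 + 26/35.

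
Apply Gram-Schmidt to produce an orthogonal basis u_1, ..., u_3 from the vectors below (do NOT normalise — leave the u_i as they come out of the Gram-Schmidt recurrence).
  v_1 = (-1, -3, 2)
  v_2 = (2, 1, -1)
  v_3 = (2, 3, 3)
Orthogonal basis:
  u_1 = (-1, -3, 2)
  u_2 = (3/2, -1/2, 0)
  u_3 = (26/35, 78/35, 26/7)

Apply the Gram-Schmidt recurrence
  u_1 = v_1
  u_i = v_i − Σ_{j<i} ((v_i · u_j) / (u_j · u_j)) · u_j.

Step by step this gives:
  u_1 = (-1, -3, 2)
  u_2 = (3/2, -1/2, 0)
  u_3 = (26/35, 78/35, 26/7)

Orthogonality check:
  u_2 · u_1 = 0 (should be 0)
  u_3 · u_1 = 0 (should be 0)
  u_3 · u_2 = 0 (should be 0)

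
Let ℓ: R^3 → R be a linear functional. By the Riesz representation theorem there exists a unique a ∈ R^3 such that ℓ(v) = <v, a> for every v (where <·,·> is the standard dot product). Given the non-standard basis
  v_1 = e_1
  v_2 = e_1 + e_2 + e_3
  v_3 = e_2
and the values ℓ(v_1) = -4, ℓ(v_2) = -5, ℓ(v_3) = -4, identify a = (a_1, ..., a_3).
a = (-4, -4, 3)

Write a = (a_1, ..., a_3) in the standard basis. For each basis vector v_i, ℓ(v_i) = <v_i, a> is a linear equation in the a_j's. Collect the n equations into a matrix system V a = ℓ, where row i of V is v_i (expressed in the standard basis). Since V is invertible (lower-triangular with 1s on the diagonal, up to permutation), solve by back-substitution:
  V =
[[1, 0, 0],
 [1, 1, 1],
 [0, 1, 0]]
  V a = (-4, -5, -4)
Solving gives a = (-4, -4, 3).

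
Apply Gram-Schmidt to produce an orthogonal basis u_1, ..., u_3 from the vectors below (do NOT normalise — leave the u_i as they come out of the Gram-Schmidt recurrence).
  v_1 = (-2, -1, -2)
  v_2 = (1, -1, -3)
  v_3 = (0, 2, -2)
Orthogonal basis:
  u_1 = (-2, -1, -2)
  u_2 = (19/9, -4/9, -17/9)
  u_3 = (-11/37, 88/37, -33/37)

Apply the Gram-Schmidt recurrence
  u_1 = v_1
  u_i = v_i − Σ_{j<i} ((v_i · u_j) / (u_j · u_j)) · u_j.

Step by step this gives:
  u_1 = (-2, -1, -2)
  u_2 = (19/9, -4/9, -17/9)
  u_3 = (-11/37, 88/37, -33/37)

Orthogonality check:
  u_2 · u_1 = 0 (should be 0)
  u_3 · u_1 = 0 (should be 0)
  u_3 · u_2 = 0 (should be 0)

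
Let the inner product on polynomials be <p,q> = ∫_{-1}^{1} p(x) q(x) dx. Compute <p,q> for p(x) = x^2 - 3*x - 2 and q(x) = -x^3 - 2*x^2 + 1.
<p,q> = -4/15

Expand the product: p(x)·q(x) = -x^5 + x^4 + 8*x^3 + 5*x^2 - 3*x - 2.
∫_{-1}^{1} of each monomial x^k gives [2/(k+1) if k even, 0 if k odd]. Integrating term-by-term (or equivalently evaluating the antiderivative F(x) = -x^6/6 + x^5/5 + 2*x^4 + 5*x^3/3 - 3*x^2/2 - 2*x at the endpoints):
  F(1) − F(−1) = 1/5 − (7/15) = -4/15.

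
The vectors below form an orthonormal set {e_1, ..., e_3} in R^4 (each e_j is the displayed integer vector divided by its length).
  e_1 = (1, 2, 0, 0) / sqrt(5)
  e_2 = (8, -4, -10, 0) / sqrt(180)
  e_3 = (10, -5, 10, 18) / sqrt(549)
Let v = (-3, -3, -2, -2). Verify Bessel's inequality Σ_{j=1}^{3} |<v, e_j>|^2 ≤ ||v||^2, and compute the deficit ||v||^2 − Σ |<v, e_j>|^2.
Σ |<v, e_j>|^2 = 1570/61; ||v||^2 = 26; deficit = 16/61

Write each e_j = u_j / sqrt(<u_j, u_j>) where u_j is the displayed integer vector. Then <v, e_j> = <v, u_j> / sqrt(<u_j, u_j>), so |<v, e_j>|^2 = <v, u_j>^2 / <u_j, u_j>.
Coefficients: <v, e_1> = -9/sqrt(5), <v, e_2> = 8/sqrt(180), <v, e_3> = -71/sqrt(549).
Square and sum: Σ |<v, e_j>|^2 = 1570/61.
Compute ||v||^2 = v·v = 26.
Deficit = 26 − 1570/61 = 16/61 ≥ 0, confirming Bessel's inequality. (The deficit equals ||v − Σ <v,e_j> e_j||^2, the squared distance from v to span{e_j}.)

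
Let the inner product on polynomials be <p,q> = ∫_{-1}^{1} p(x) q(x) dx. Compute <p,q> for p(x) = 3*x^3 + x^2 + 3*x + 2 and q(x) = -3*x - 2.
<p,q> = -284/15

Expand the product: p(x)·q(x) = -9*x^4 - 9*x^3 - 11*x^2 - 12*x - 4.
∫_{-1}^{1} of each monomial x^k gives [2/(k+1) if k even, 0 if k odd]. Integrating term-by-term (or equivalently evaluating the antiderivative F(x) = -9*x^5/5 - 9*x^4/4 - 11*x^3/3 - 6*x^2 - 4*x at the endpoints):
  F(1) − F(−1) = -1063/60 − (73/60) = -284/15.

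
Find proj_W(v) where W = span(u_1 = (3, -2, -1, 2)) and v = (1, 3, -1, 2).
proj_W(v) = (1/3, -2/9, -1/9, 2/9)

Set up U = [u_1 | ... | u_1] ∈ R^(4×1). The projector onto W = col(U) is P = U (U^T U)^(-1) U^T.
Compute U^T U =
  [18],
and U^T v = (2).
Solve U^T U · c = U^T v for the coefficients: c = (1/9). The projection is proj_W(v) = U c.
Check: (v - proj_W(v)) · u_1 = 0  (should be 0).
Result: proj_W(v) = (1/3, -2/9, -1/9, 2/9).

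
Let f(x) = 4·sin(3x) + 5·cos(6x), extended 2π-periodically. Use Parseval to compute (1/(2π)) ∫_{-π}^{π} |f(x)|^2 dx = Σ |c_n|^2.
Σ |c_n|^2 = 41/2

Expand |f|^2 and use orthogonality of {sin(nx), cos(mx)} on [-π, π]:
  ∫_{-π}^{π} sin(nx)^2 dx = π, ∫ cos(mx)^2 dx = π, and cross terms integrate to 0.
So ∫_{-π}^{π} f(x)^2 dx = 4^2 · π + 5^2 · π = (16 + 25)π.
Divide by 2π: (16 + 25)/2 = 41/2.
By Parseval, this equals Σ |c_n|^2.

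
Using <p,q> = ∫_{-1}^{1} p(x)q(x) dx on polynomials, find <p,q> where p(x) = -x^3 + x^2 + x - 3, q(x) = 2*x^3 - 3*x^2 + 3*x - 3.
<p,q> = 764/35

Expand the product: p(x)·q(x) = -2*x^6 + 5*x^5 - 4*x^4 - 3*x^3 + 9*x^2 - 12*x + 9.
∫_{-1}^{1} of each monomial x^k gives [2/(k+1) if k even, 0 if k odd]. Integrating term-by-term (or equivalently evaluating the antiderivative F(x) = -2*x^7/7 + 5*x^6/6 - 4*x^5/5 - 3*x^4/4 + 3*x^3 - 6*x^2 + 9*x at the endpoints):
  F(1) − F(−1) = 2099/420 − (-7069/420) = 764/35.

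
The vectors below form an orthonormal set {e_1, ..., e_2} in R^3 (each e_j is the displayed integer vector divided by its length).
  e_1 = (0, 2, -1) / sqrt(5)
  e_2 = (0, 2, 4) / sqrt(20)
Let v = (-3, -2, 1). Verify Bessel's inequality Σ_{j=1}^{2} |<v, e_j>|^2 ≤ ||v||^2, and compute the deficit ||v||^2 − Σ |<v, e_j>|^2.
Σ |<v, e_j>|^2 = 5; ||v||^2 = 14; deficit = 9

Write each e_j = u_j / sqrt(<u_j, u_j>) where u_j is the displayed integer vector. Then <v, e_j> = <v, u_j> / sqrt(<u_j, u_j>), so |<v, e_j>|^2 = <v, u_j>^2 / <u_j, u_j>.
Coefficients: <v, e_1> = -5/sqrt(5), <v, e_2> = 0/sqrt(20).
Square and sum: Σ |<v, e_j>|^2 = 5.
Compute ||v||^2 = v·v = 14.
Deficit = 14 − 5 = 9 ≥ 0, confirming Bessel's inequality. (The deficit equals ||v − Σ <v,e_j> e_j||^2, the squared distance from v to span{e_j}.)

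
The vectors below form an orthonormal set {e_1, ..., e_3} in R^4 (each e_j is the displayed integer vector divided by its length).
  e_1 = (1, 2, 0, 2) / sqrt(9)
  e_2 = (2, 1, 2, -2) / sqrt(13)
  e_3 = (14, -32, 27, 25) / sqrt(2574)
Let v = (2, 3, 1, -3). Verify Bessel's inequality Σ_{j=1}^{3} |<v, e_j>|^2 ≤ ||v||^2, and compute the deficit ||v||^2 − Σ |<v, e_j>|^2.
Σ |<v, e_j>|^2 = 2275/99; ||v||^2 = 23; deficit = 2/99

Write each e_j = u_j / sqrt(<u_j, u_j>) where u_j is the displayed integer vector. Then <v, e_j> = <v, u_j> / sqrt(<u_j, u_j>), so |<v, e_j>|^2 = <v, u_j>^2 / <u_j, u_j>.
Coefficients: <v, e_1> = 2/sqrt(9), <v, e_2> = 15/sqrt(13), <v, e_3> = -116/sqrt(2574).
Square and sum: Σ |<v, e_j>|^2 = 2275/99.
Compute ||v||^2 = v·v = 23.
Deficit = 23 − 2275/99 = 2/99 ≥ 0, confirming Bessel's inequality. (The deficit equals ||v − Σ <v,e_j> e_j||^2, the squared distance from v to span{e_j}.)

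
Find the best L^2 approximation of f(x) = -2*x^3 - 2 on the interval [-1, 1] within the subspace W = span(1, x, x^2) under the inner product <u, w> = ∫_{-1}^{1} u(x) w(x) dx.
g(x) = -6*x/5 - 2

The best approximation g ∈ W is the orthogonal projection of f onto W. Writing g = a_0 + a_1 x + a_2 x^2, the coefficients solve the normal equations G · a = b where
  G_{ij} = <φ_i, φ_j> and b_i = <f, φ_i>, with φ_0 = 1, φ_1 = x, φ_2 = x^2.
G =
  [2, 0, 2/3]
  [0, 2/3, 0]
  [2/3, 0, 2/5],
b = (-4, -4/5, -4/3).
Solving gives a_0 = -2, a_1 = -6/5, a_2 = 0, so
  g(x) = -6*x/5 - 2.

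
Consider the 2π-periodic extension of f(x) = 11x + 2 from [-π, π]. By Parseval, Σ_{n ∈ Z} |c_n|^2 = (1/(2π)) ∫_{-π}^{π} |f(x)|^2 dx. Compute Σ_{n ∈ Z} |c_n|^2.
Σ |c_n|^2 = 121π^2/3 + 4

Expand and integrate term by term over [-π, π]:
  ∫ (11x)^2 dx = 121·(2π^3/3); ∫ 2·11·(2)·x dx = 0 (odd integrand); ∫ 2^2 dx = 4·2π.
So (1/(2π)) ∫_{-π}^{π} (11x + 2)^2 dx = 121π^2/3 + 4 = 121π^2/3 + 4.
Parseval ⇒ Σ |c_n|^2 = 121π^2/3 + 4.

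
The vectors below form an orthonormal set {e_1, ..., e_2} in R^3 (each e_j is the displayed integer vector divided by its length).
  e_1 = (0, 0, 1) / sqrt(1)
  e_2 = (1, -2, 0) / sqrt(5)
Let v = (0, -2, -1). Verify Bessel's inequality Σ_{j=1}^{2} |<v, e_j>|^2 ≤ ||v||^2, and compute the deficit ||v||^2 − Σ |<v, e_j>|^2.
Σ |<v, e_j>|^2 = 21/5; ||v||^2 = 5; deficit = 4/5

Write each e_j = u_j / sqrt(<u_j, u_j>) where u_j is the displayed integer vector. Then <v, e_j> = <v, u_j> / sqrt(<u_j, u_j>), so |<v, e_j>|^2 = <v, u_j>^2 / <u_j, u_j>.
Coefficients: <v, e_1> = -1/sqrt(1), <v, e_2> = 4/sqrt(5).
Square and sum: Σ |<v, e_j>|^2 = 21/5.
Compute ||v||^2 = v·v = 5.
Deficit = 5 − 21/5 = 4/5 ≥ 0, confirming Bessel's inequality. (The deficit equals ||v − Σ <v,e_j> e_j||^2, the squared distance from v to span{e_j}.)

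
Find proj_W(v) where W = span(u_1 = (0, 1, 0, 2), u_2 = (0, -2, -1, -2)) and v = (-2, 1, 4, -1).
proj_W(v) = (0, 19/9, 26/9, -14/9)

Set up U = [u_1 | ... | u_2] ∈ R^(4×2). The projector onto W = col(U) is P = U (U^T U)^(-1) U^T.
Compute U^T U =
  [5, -6]
  [-6, 9],
and U^T v = (-1, -4).
Solve U^T U · c = U^T v for the coefficients: c = (-11/3, -26/9). The projection is proj_W(v) = U c.
Check: (v - proj_W(v)) · u_1 = 0  (should be 0).
Check: (v - proj_W(v)) · u_2 = 0  (should be 0).
Result: proj_W(v) = (0, 19/9, 26/9, -14/9).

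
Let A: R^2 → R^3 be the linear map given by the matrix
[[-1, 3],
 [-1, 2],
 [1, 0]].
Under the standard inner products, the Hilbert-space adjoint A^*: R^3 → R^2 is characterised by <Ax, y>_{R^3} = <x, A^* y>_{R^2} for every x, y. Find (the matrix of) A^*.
A^* = A^T =
[[-1, -1, 1],
 [3, 2, 0]]

For real matrices with standard dot products, the defining identity <Ax, y> = <x, A^* y> gives (Ax)^T y = x^T (A^*) y, i.e. x^T A^T y = x^T (A^*) y. Since this holds for all x, y, we must have A^* = A^T. Therefore
A^* =
[[-1, -1, 1],
 [3, 2, 0]].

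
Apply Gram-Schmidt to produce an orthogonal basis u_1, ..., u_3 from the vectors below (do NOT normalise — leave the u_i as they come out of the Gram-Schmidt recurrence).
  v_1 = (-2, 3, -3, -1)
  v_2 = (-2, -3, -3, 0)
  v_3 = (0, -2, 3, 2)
Orthogonal basis:
  u_1 = (-2, 3, -3, -1)
  u_2 = (-38/23, -81/23, -57/23, 4/23)
  u_3 = (-363/245, 103/490, 381/490, 309/245)

Apply the Gram-Schmidt recurrence
  u_1 = v_1
  u_i = v_i − Σ_{j<i} ((v_i · u_j) / (u_j · u_j)) · u_j.

Step by step this gives:
  u_1 = (-2, 3, -3, -1)
  u_2 = (-38/23, -81/23, -57/23, 4/23)
  u_3 = (-363/245, 103/490, 381/490, 309/245)

Orthogonality check:
  u_2 · u_1 = 0 (should be 0)
  u_3 · u_1 = 0 (should be 0)
  u_3 · u_2 = 0 (should be 0)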